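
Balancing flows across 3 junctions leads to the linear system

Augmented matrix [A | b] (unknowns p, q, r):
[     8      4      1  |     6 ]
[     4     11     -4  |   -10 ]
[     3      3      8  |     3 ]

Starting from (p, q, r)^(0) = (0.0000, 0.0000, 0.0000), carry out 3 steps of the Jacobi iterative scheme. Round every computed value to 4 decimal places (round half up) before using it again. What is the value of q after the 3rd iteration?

-1.1720

Iteration 1:
  p = (6 - (4)·0.0000 - (1)·0.0000) / (8) = 0.7500
  q = (-10 - (4)·0.0000 - (-4)·0.0000) / (11) = -0.9091
  r = (3 - (3)·0.0000 - (3)·0.0000) / (8) = 0.3750
Iteration 2:
  p = (6 - (4)·-0.9091 - (1)·0.3750) / (8) = 1.1577
  q = (-10 - (4)·0.7500 - (-4)·0.3750) / (11) = -1.0455
  r = (3 - (3)·0.7500 - (3)·-0.9091) / (8) = 0.4347
Iteration 3:
  p = (6 - (4)·-1.0455 - (1)·0.4347) / (8) = 1.2184
  q = (-10 - (4)·1.1577 - (-4)·0.4347) / (11) = -1.1720
  r = (3 - (3)·1.1577 - (3)·-1.0455) / (8) = 0.3329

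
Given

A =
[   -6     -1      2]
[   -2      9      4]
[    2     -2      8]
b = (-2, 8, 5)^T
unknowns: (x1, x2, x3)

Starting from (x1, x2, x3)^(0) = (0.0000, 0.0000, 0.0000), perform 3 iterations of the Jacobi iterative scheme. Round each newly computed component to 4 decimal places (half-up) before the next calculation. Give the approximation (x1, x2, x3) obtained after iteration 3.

Iteration 1:
  x1 = (-2 - (-1)·0.0000 - (2)·0.0000) / (-6) = 0.3333
  x2 = (8 - (-2)·0.0000 - (4)·0.0000) / (9) = 0.8889
  x3 = (5 - (2)·0.0000 - (-2)·0.0000) / (8) = 0.6250
Iteration 2:
  x1 = (-2 - (-1)·0.8889 - (2)·0.6250) / (-6) = 0.3935
  x2 = (8 - (-2)·0.3333 - (4)·0.6250) / (9) = 0.6852
  x3 = (5 - (2)·0.3333 - (-2)·0.8889) / (8) = 0.7639
Iteration 3:
  x1 = (-2 - (-1)·0.6852 - (2)·0.7639) / (-6) = 0.4738
  x2 = (8 - (-2)·0.3935 - (4)·0.7639) / (9) = 0.6368
  x3 = (5 - (2)·0.3935 - (-2)·0.6852) / (8) = 0.6979

(0.4738, 0.6368, 0.6979)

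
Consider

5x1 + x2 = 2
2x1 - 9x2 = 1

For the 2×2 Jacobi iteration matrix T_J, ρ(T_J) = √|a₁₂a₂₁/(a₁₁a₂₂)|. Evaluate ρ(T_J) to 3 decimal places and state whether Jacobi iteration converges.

0.211

a₁₂a₂₁/(a₁₁a₂₂) = (1)·(2) / ((5)·(-9)) = -0.044444
ρ = √|-0.044444| = √0.044444 = 0.211
ρ < 1, so Jacobi converges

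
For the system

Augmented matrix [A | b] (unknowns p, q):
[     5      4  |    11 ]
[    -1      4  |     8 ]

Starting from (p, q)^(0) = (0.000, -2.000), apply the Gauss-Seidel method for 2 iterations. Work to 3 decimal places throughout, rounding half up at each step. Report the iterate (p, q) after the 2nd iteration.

(-0.160, 1.960)

Iteration 1:
  p = (11 - (4)·-2.000) / (5) = 3.800
  q = (8 - (-1)·3.800) / (4) = 2.950
Iteration 2:
  p = (11 - (4)·2.950) / (5) = -0.160
  q = (8 - (-1)·-0.160) / (4) = 1.960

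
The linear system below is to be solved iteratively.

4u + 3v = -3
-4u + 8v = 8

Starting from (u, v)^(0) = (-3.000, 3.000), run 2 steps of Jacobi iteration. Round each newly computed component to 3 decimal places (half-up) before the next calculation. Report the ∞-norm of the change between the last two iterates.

2.625

Iteration 1:
  u = (-3 - (3)·3.000) / (4) = -3.000
  v = (8 - (-4)·-3.000) / (8) = -0.500
Iteration 2:
  u = (-3 - (3)·-0.500) / (4) = -0.375
  v = (8 - (-4)·-3.000) / (8) = -0.500
Change: (2.625, 0.000) → max |·| = 2.625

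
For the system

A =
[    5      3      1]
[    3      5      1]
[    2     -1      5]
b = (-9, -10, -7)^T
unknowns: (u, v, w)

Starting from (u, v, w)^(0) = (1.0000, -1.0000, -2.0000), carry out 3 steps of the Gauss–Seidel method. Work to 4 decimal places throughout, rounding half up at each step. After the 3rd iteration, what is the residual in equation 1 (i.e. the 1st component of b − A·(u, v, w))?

0.1388

Iteration 1:
  u = (-9 - (3)·-1.0000 - (1)·-2.0000) / (5) = -0.8000
  v = (-10 - (3)·-0.8000 - (1)·-2.0000) / (5) = -1.1200
  w = (-7 - (2)·-0.8000 - (-1)·-1.1200) / (5) = -1.3040
Iteration 2:
  u = (-9 - (3)·-1.1200 - (1)·-1.3040) / (5) = -0.8672
  v = (-10 - (3)·-0.8672 - (1)·-1.3040) / (5) = -1.2189
  w = (-7 - (2)·-0.8672 - (-1)·-1.2189) / (5) = -1.2969
Iteration 3:
  u = (-9 - (3)·-1.2189 - (1)·-1.2969) / (5) = -0.8093
  v = (-10 - (3)·-0.8093 - (1)·-1.2969) / (5) = -1.2550
  w = (-7 - (2)·-0.8093 - (-1)·-1.2550) / (5) = -1.3273
Residual b − A·x = (0.1388, 0.0302, 0.0001)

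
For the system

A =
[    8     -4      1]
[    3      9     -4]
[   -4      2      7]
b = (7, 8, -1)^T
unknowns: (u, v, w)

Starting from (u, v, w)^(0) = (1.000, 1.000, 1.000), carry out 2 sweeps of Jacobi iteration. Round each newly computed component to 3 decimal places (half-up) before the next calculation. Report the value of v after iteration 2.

Iteration 1:
  u = (7 - (-4)·1.000 - (1)·1.000) / (8) = 1.250
  v = (8 - (3)·1.000 - (-4)·1.000) / (9) = 1.000
  w = (-1 - (-4)·1.000 - (2)·1.000) / (7) = 0.143
Iteration 2:
  u = (7 - (-4)·1.000 - (1)·0.143) / (8) = 1.357
  v = (8 - (3)·1.250 - (-4)·0.143) / (9) = 0.536
  w = (-1 - (-4)·1.250 - (2)·1.000) / (7) = 0.286

0.536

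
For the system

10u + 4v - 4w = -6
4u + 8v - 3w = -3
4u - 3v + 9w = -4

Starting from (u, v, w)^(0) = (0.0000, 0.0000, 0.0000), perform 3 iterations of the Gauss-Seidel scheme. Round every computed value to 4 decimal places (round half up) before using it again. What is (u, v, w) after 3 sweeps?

(-0.6286, -0.1345, -0.2099)

Iteration 1:
  u = (-6 - (4)·0.0000 - (-4)·0.0000) / (10) = -0.6000
  v = (-3 - (4)·-0.6000 - (-3)·0.0000) / (8) = -0.0750
  w = (-4 - (4)·-0.6000 - (-3)·-0.0750) / (9) = -0.2028
Iteration 2:
  u = (-6 - (4)·-0.0750 - (-4)·-0.2028) / (10) = -0.6511
  v = (-3 - (4)·-0.6511 - (-3)·-0.2028) / (8) = -0.1255
  w = (-4 - (4)·-0.6511 - (-3)·-0.1255) / (9) = -0.1969
Iteration 3:
  u = (-6 - (4)·-0.1255 - (-4)·-0.1969) / (10) = -0.6286
  v = (-3 - (4)·-0.6286 - (-3)·-0.1969) / (8) = -0.1345
  w = (-4 - (4)·-0.6286 - (-3)·-0.1345) / (9) = -0.2099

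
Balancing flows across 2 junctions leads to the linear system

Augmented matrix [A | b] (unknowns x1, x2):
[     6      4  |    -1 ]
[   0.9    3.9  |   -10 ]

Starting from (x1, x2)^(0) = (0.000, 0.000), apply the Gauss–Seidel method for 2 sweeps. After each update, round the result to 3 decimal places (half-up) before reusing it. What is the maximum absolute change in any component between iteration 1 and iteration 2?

Iteration 1:
  x1 = (-1 - (4)·0.000) / (6) = -0.167
  x2 = (-10 - (0.9)·-0.167) / (3.9) = -2.526
Iteration 2:
  x1 = (-1 - (4)·-2.526) / (6) = 1.517
  x2 = (-10 - (0.9)·1.517) / (3.9) = -2.914
Change: (1.684, -0.388) → max |·| = 1.684

1.684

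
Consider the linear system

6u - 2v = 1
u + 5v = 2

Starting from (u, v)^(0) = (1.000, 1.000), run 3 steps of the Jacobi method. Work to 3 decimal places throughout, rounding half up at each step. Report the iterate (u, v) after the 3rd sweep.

(0.267, 0.353)

Iteration 1:
  u = (1 - (-2)·1.000) / (6) = 0.500
  v = (2 - (1)·1.000) / (5) = 0.200
Iteration 2:
  u = (1 - (-2)·0.200) / (6) = 0.233
  v = (2 - (1)·0.500) / (5) = 0.300
Iteration 3:
  u = (1 - (-2)·0.300) / (6) = 0.267
  v = (2 - (1)·0.233) / (5) = 0.353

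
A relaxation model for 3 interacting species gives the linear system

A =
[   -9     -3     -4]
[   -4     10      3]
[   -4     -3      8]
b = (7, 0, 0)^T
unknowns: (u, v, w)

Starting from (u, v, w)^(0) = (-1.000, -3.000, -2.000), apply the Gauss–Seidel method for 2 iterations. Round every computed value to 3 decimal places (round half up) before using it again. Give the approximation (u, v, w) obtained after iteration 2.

Iteration 1:
  u = (7 - (-3)·-3.000 - (-4)·-2.000) / (-9) = 1.111
  v = (0 - (-4)·1.111 - (3)·-2.000) / (10) = 1.044
  w = (0 - (-4)·1.111 - (-3)·1.044) / (8) = 0.947
Iteration 2:
  u = (7 - (-3)·1.044 - (-4)·0.947) / (-9) = -1.547
  v = (0 - (-4)·-1.547 - (3)·0.947) / (10) = -0.903
  w = (0 - (-4)·-1.547 - (-3)·-0.903) / (8) = -1.112

(-1.547, -0.903, -1.112)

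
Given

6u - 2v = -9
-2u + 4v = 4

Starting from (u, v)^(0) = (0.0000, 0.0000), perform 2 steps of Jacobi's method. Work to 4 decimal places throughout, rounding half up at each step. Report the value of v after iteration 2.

0.2500

Iteration 1:
  u = (-9 - (-2)·0.0000) / (6) = -1.5000
  v = (4 - (-2)·0.0000) / (4) = 1.0000
Iteration 2:
  u = (-9 - (-2)·1.0000) / (6) = -1.1667
  v = (4 - (-2)·-1.5000) / (4) = 0.2500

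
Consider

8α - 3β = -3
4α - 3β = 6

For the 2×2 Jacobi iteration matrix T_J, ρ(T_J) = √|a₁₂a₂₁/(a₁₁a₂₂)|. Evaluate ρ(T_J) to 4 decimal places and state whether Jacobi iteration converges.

0.7071

a₁₂a₂₁/(a₁₁a₂₂) = (-3)·(4) / ((8)·(-3)) = 0.500000
ρ = √|0.500000| = √0.500000 = 0.7071
ρ < 1, so Jacobi converges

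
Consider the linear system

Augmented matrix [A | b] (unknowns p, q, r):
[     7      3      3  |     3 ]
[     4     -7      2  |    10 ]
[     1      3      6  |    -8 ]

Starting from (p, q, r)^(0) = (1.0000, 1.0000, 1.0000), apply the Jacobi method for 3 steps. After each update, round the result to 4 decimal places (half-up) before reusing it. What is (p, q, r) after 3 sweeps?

(1.8090, -0.8329, -0.4660)

Iteration 1:
  p = (3 - (3)·1.0000 - (3)·1.0000) / (7) = -0.4286
  q = (10 - (4)·1.0000 - (2)·1.0000) / (-7) = -0.5714
  r = (-8 - (1)·1.0000 - (3)·1.0000) / (6) = -2.0000
Iteration 2:
  p = (3 - (3)·-0.5714 - (3)·-2.0000) / (7) = 1.5306
  q = (10 - (4)·-0.4286 - (2)·-2.0000) / (-7) = -2.2449
  r = (-8 - (1)·-0.4286 - (3)·-0.5714) / (6) = -0.9762
Iteration 3:
  p = (3 - (3)·-2.2449 - (3)·-0.9762) / (7) = 1.8090
  q = (10 - (4)·1.5306 - (2)·-0.9762) / (-7) = -0.8329
  r = (-8 - (1)·1.5306 - (3)·-2.2449) / (6) = -0.4660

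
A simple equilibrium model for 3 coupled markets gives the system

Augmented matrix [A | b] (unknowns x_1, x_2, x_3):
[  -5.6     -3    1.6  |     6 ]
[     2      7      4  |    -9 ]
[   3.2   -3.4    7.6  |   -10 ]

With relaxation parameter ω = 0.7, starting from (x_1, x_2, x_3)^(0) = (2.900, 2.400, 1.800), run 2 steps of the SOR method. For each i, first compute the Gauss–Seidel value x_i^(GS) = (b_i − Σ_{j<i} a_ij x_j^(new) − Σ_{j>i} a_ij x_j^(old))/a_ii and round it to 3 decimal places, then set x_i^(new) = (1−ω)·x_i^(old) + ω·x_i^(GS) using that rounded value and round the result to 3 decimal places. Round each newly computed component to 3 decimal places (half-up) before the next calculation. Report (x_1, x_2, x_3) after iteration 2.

Iteration 1:
  x_1: GS value = (6 - (-3)·2.400 - (1.6)·1.800) / (-5.6) = -1.843;  x_1 ← (1−ω)·2.900 + ω·-1.843 = -0.420
  x_2: GS value = (-9 - (2)·-0.420 - (4)·1.800) / (7) = -2.194;  x_2 ← (1−ω)·2.400 + ω·-2.194 = -0.816
  x_3: GS value = (-10 - (3.2)·-0.420 - (-3.4)·-0.816) / (7.6) = -1.504;  x_3 ← (1−ω)·1.800 + ω·-1.504 = -0.513
Iteration 2:
  x_1: GS value = (6 - (-3)·-0.816 - (1.6)·-0.513) / (-5.6) = -0.781;  x_1 ← (1−ω)·-0.420 + ω·-0.781 = -0.673
  x_2: GS value = (-9 - (2)·-0.673 - (4)·-0.513) / (7) = -0.800;  x_2 ← (1−ω)·-0.816 + ω·-0.800 = -0.805
  x_3: GS value = (-10 - (3.2)·-0.673 - (-3.4)·-0.805) / (7.6) = -1.393;  x_3 ← (1−ω)·-0.513 + ω·-1.393 = -1.129

(-0.673, -0.805, -1.129)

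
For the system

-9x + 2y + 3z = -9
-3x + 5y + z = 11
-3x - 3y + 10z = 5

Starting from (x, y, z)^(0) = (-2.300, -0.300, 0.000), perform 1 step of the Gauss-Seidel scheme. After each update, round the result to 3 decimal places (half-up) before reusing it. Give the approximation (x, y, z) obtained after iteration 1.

(0.933, 2.760, 1.608)

Iteration 1:
  x = (-9 - (2)·-0.300 - (3)·0.000) / (-9) = 0.933
  y = (11 - (-3)·0.933 - (1)·0.000) / (5) = 2.760
  z = (5 - (-3)·0.933 - (-3)·2.760) / (10) = 1.608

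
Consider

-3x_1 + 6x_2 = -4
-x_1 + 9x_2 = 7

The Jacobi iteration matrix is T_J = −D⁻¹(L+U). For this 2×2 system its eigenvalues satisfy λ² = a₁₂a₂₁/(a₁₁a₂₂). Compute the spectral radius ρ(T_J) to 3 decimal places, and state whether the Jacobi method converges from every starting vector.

a₁₂a₂₁/(a₁₁a₂₂) = (6)·(-1) / ((-3)·(9)) = 0.222222
ρ = √|0.222222| = √0.222222 = 0.471
ρ < 1, so Jacobi converges

0.471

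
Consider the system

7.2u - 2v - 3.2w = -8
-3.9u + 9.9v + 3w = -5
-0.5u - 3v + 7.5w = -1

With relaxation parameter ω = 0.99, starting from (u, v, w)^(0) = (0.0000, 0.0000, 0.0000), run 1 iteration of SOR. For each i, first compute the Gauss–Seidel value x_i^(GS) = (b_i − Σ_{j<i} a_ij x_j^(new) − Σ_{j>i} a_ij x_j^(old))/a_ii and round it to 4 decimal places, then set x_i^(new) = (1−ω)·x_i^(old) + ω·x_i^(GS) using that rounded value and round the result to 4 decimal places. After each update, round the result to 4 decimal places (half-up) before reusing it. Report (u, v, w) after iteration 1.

(-1.1000, -0.9290, -0.5725)

Iteration 1:
  u: GS value = (-8 - (-2)·0.0000 - (-3.2)·0.0000) / (7.2) = -1.1111;  u ← (1−ω)·0.0000 + ω·-1.1111 = -1.1000
  v: GS value = (-5 - (-3.9)·-1.1000 - (3)·0.0000) / (9.9) = -0.9384;  v ← (1−ω)·0.0000 + ω·-0.9384 = -0.9290
  w: GS value = (-1 - (-0.5)·-1.1000 - (-3)·-0.9290) / (7.5) = -0.5783;  w ← (1−ω)·0.0000 + ω·-0.5783 = -0.5725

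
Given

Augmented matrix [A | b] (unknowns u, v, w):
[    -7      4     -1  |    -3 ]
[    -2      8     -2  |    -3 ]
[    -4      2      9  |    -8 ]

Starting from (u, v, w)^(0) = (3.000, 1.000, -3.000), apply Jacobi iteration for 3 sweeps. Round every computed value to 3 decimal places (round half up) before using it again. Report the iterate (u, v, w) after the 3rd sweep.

Iteration 1:
  u = (-3 - (4)·1.000 - (-1)·-3.000) / (-7) = 1.429
  v = (-3 - (-2)·3.000 - (-2)·-3.000) / (8) = -0.375
  w = (-8 - (-4)·3.000 - (2)·1.000) / (9) = 0.222
Iteration 2:
  u = (-3 - (4)·-0.375 - (-1)·0.222) / (-7) = 0.183
  v = (-3 - (-2)·1.429 - (-2)·0.222) / (8) = 0.038
  w = (-8 - (-4)·1.429 - (2)·-0.375) / (9) = -0.170
Iteration 3:
  u = (-3 - (4)·0.038 - (-1)·-0.170) / (-7) = 0.475
  v = (-3 - (-2)·0.183 - (-2)·-0.170) / (8) = -0.372
  w = (-8 - (-4)·0.183 - (2)·0.038) / (9) = -0.816

(0.475, -0.372, -0.816)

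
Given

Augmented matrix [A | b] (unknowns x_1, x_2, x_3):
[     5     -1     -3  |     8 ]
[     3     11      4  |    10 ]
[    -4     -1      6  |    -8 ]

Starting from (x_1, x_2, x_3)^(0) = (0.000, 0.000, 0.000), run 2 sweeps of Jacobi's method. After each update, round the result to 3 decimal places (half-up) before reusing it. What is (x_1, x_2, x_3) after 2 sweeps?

Iteration 1:
  x_1 = (8 - (-1)·0.000 - (-3)·0.000) / (5) = 1.600
  x_2 = (10 - (3)·0.000 - (4)·0.000) / (11) = 0.909
  x_3 = (-8 - (-4)·0.000 - (-1)·0.000) / (6) = -1.333
Iteration 2:
  x_1 = (8 - (-1)·0.909 - (-3)·-1.333) / (5) = 0.982
  x_2 = (10 - (3)·1.600 - (4)·-1.333) / (11) = 0.957
  x_3 = (-8 - (-4)·1.600 - (-1)·0.909) / (6) = -0.115

(0.982, 0.957, -0.115)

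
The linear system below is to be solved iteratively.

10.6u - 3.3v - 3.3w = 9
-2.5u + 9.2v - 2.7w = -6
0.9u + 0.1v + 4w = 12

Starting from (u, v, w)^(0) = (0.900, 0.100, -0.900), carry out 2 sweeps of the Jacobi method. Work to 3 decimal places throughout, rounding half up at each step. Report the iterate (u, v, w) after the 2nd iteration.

Iteration 1:
  u = (9 - (-3.3)·0.100 - (-3.3)·-0.900) / (10.6) = 0.600
  v = (-6 - (-2.5)·0.900 - (-2.7)·-0.900) / (9.2) = -0.672
  w = (12 - (0.9)·0.900 - (0.1)·0.100) / (4) = 2.795
Iteration 2:
  u = (9 - (-3.3)·-0.672 - (-3.3)·2.795) / (10.6) = 1.510
  v = (-6 - (-2.5)·0.600 - (-2.7)·2.795) / (9.2) = 0.331
  w = (12 - (0.9)·0.600 - (0.1)·-0.672) / (4) = 2.882

(1.510, 0.331, 2.882)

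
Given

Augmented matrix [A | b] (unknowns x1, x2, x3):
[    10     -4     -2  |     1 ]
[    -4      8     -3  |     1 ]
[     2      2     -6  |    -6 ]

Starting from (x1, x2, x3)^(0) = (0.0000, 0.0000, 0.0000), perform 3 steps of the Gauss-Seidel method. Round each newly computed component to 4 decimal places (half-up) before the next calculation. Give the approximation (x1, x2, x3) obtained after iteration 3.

Iteration 1:
  x1 = (1 - (-4)·0.0000 - (-2)·0.0000) / (10) = 0.1000
  x2 = (1 - (-4)·0.1000 - (-3)·0.0000) / (8) = 0.1750
  x3 = (-6 - (2)·0.1000 - (2)·0.1750) / (-6) = 1.0917
Iteration 2:
  x1 = (1 - (-4)·0.1750 - (-2)·1.0917) / (10) = 0.3883
  x2 = (1 - (-4)·0.3883 - (-3)·1.0917) / (8) = 0.7285
  x3 = (-6 - (2)·0.3883 - (2)·0.7285) / (-6) = 1.3723
Iteration 3:
  x1 = (1 - (-4)·0.7285 - (-2)·1.3723) / (10) = 0.6659
  x2 = (1 - (-4)·0.6659 - (-3)·1.3723) / (8) = 0.9726
  x3 = (-6 - (2)·0.6659 - (2)·0.9726) / (-6) = 1.5462

(0.6659, 0.9726, 1.5462)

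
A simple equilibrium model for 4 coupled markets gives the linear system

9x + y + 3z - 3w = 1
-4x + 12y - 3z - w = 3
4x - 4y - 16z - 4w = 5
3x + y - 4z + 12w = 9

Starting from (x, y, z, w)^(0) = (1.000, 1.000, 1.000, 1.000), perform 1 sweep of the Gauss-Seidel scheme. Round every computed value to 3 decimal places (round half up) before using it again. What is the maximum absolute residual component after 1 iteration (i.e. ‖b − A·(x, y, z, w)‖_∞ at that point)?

5.655

Iteration 1:
  x = (1 - (1)·1.000 - (3)·1.000 - (-3)·1.000) / (9) = 0.000
  y = (3 - (-4)·0.000 - (-3)·1.000 - (-1)·1.000) / (12) = 0.583
  z = (5 - (4)·0.000 - (-4)·0.583 - (-4)·1.000) / (-16) = -0.708
  w = (9 - (3)·0.000 - (1)·0.583 - (-4)·-0.708) / (12) = 0.465
Residual b − A·x = (3.936, -5.655, -2.136, 0.005); ∞-norm = 5.655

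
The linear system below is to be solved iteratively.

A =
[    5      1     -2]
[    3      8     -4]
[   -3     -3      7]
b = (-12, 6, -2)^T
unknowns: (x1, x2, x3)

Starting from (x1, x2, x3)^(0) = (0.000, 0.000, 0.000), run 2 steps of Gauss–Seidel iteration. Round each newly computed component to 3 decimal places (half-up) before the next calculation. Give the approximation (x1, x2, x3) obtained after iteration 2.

(-2.973, 1.561, -0.891)

Iteration 1:
  x1 = (-12 - (1)·0.000 - (-2)·0.000) / (5) = -2.400
  x2 = (6 - (3)·-2.400 - (-4)·0.000) / (8) = 1.650
  x3 = (-2 - (-3)·-2.400 - (-3)·1.650) / (7) = -0.607
Iteration 2:
  x1 = (-12 - (1)·1.650 - (-2)·-0.607) / (5) = -2.973
  x2 = (6 - (3)·-2.973 - (-4)·-0.607) / (8) = 1.561
  x3 = (-2 - (-3)·-2.973 - (-3)·1.561) / (7) = -0.891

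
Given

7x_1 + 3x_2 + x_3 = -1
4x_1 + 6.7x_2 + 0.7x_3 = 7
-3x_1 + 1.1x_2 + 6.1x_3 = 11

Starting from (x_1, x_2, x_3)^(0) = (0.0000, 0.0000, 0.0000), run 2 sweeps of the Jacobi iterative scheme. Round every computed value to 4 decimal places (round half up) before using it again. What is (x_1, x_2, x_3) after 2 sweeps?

(-0.8482, 0.9417, 1.5446)

Iteration 1:
  x_1 = (-1 - (3)·0.0000 - (1)·0.0000) / (7) = -0.1429
  x_2 = (7 - (4)·0.0000 - (0.7)·0.0000) / (6.7) = 1.0448
  x_3 = (11 - (-3)·0.0000 - (1.1)·0.0000) / (6.1) = 1.8033
Iteration 2:
  x_1 = (-1 - (3)·1.0448 - (1)·1.8033) / (7) = -0.8482
  x_2 = (7 - (4)·-0.1429 - (0.7)·1.8033) / (6.7) = 0.9417
  x_3 = (11 - (-3)·-0.1429 - (1.1)·1.0448) / (6.1) = 1.5446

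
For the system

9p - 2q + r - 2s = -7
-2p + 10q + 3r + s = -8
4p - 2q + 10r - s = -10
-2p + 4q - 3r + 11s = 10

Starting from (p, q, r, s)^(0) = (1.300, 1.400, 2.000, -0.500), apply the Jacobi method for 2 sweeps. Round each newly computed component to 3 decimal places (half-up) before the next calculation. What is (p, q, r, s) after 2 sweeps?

Iteration 1:
  p = (-7 - (-2)·1.400 - (1)·2.000 - (-2)·-0.500) / (9) = -0.800
  q = (-8 - (-2)·1.300 - (3)·2.000 - (1)·-0.500) / (10) = -1.090
  r = (-10 - (4)·1.300 - (-2)·1.400 - (-1)·-0.500) / (10) = -1.290
  s = (10 - (-2)·1.300 - (4)·1.400 - (-3)·2.000) / (11) = 1.182
Iteration 2:
  p = (-7 - (-2)·-1.090 - (1)·-1.290 - (-2)·1.182) / (9) = -0.614
  q = (-8 - (-2)·-0.800 - (3)·-1.290 - (1)·1.182) / (10) = -0.691
  r = (-10 - (4)·-0.800 - (-2)·-1.090 - (-1)·1.182) / (10) = -0.780
  s = (10 - (-2)·-0.800 - (4)·-1.090 - (-3)·-1.290) / (11) = 0.808

(-0.614, -0.691, -0.780, 0.808)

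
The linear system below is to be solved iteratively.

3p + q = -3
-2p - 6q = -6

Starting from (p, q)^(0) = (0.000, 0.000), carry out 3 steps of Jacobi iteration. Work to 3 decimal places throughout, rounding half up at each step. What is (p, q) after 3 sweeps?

Iteration 1:
  p = (-3 - (1)·0.000) / (3) = -1.000
  q = (-6 - (-2)·0.000) / (-6) = 1.000
Iteration 2:
  p = (-3 - (1)·1.000) / (3) = -1.333
  q = (-6 - (-2)·-1.000) / (-6) = 1.333
Iteration 3:
  p = (-3 - (1)·1.333) / (3) = -1.444
  q = (-6 - (-2)·-1.333) / (-6) = 1.444

(-1.444, 1.444)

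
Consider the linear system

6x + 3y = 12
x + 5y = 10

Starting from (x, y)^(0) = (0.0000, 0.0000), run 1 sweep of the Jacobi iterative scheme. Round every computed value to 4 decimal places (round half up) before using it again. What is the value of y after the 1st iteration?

Iteration 1:
  x = (12 - (3)·0.0000) / (6) = 2.0000
  y = (10 - (1)·0.0000) / (5) = 2.0000

2.0000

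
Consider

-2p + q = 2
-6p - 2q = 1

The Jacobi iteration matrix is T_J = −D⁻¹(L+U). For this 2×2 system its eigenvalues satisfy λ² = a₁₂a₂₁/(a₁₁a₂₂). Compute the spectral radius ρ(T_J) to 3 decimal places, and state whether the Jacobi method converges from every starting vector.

1.225

a₁₂a₂₁/(a₁₁a₂₂) = (1)·(-6) / ((-2)·(-2)) = -1.500000
ρ = √|-1.500000| = √1.500000 = 1.225
ρ > 1, so Jacobi diverges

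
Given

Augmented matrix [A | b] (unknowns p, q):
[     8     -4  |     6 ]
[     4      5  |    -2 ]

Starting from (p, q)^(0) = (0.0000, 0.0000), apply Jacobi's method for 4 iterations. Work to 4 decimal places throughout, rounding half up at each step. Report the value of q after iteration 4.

-0.6000

Iteration 1:
  p = (6 - (-4)·0.0000) / (8) = 0.7500
  q = (-2 - (4)·0.0000) / (5) = -0.4000
Iteration 2:
  p = (6 - (-4)·-0.4000) / (8) = 0.5500
  q = (-2 - (4)·0.7500) / (5) = -1.0000
Iteration 3:
  p = (6 - (-4)·-1.0000) / (8) = 0.2500
  q = (-2 - (4)·0.5500) / (5) = -0.8400
Iteration 4:
  p = (6 - (-4)·-0.8400) / (8) = 0.3300
  q = (-2 - (4)·0.2500) / (5) = -0.6000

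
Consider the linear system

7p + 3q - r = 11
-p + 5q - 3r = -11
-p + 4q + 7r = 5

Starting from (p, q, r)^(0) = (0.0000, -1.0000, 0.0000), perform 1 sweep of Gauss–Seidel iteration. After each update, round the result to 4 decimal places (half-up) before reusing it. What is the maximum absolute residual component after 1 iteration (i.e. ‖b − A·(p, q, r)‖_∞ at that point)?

6.0858

Iteration 1:
  p = (11 - (3)·-1.0000 - (-1)·0.0000) / (7) = 2.0000
  q = (-11 - (-1)·2.0000 - (-3)·0.0000) / (5) = -1.8000
  r = (5 - (-1)·2.0000 - (4)·-1.8000) / (7) = 2.0286
Residual b − A·x = (4.4286, 6.0858, -0.0002); ∞-norm = 6.0858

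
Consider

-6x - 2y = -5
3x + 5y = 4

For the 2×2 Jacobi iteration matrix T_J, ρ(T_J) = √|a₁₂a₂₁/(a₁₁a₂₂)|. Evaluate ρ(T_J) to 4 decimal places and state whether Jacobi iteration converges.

a₁₂a₂₁/(a₁₁a₂₂) = (-2)·(3) / ((-6)·(5)) = 0.200000
ρ = √|0.200000| = √0.200000 = 0.4472
ρ < 1, so Jacobi converges

0.4472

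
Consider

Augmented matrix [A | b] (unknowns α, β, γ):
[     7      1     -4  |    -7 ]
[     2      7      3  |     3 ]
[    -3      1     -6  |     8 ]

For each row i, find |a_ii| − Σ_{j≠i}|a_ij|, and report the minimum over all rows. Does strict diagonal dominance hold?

row 1: |7| − (1+4) = 2
row 2: |7| − (2+3) = 2
row 3: |-6| − (3+1) = 2
minimum over rows = 2 → strictly diagonally dominant (convergence guaranteed)

2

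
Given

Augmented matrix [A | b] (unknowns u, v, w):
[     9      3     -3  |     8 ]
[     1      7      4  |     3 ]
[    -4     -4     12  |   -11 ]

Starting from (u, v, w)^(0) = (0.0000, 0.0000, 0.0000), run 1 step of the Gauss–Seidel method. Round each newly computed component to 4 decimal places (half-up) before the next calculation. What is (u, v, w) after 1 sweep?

(0.8889, 0.3016, -0.5198)

Iteration 1:
  u = (8 - (3)·0.0000 - (-3)·0.0000) / (9) = 0.8889
  v = (3 - (1)·0.8889 - (4)·0.0000) / (7) = 0.3016
  w = (-11 - (-4)·0.8889 - (-4)·0.3016) / (12) = -0.5198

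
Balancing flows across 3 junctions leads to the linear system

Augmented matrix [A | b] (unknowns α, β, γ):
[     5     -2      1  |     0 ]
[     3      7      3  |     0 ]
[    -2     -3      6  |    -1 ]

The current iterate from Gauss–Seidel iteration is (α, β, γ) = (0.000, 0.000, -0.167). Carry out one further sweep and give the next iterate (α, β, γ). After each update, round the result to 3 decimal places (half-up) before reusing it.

One sweep:
  α = (0 - (-2)·0.000 - (1)·-0.167) / (5) = 0.033
  β = (0 - (3)·0.033 - (3)·-0.167) / (7) = 0.057
  γ = (-1 - (-2)·0.033 - (-3)·0.057) / (6) = -0.127

(0.033, 0.057, -0.127)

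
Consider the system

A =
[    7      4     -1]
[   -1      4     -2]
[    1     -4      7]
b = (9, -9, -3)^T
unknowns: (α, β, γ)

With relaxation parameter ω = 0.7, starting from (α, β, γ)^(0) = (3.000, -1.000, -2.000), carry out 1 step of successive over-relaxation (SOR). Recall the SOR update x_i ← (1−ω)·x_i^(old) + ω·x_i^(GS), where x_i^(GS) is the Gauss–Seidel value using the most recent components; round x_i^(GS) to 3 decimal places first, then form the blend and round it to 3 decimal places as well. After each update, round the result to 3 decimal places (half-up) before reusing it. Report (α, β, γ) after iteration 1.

Iteration 1:
  α: GS value = (9 - (4)·-1.000 - (-1)·-2.000) / (7) = 1.571;  α ← (1−ω)·3.000 + ω·1.571 = 2.000
  β: GS value = (-9 - (-1)·2.000 - (-2)·-2.000) / (4) = -2.750;  β ← (1−ω)·-1.000 + ω·-2.750 = -2.225
  γ: GS value = (-3 - (1)·2.000 - (-4)·-2.225) / (7) = -1.986;  γ ← (1−ω)·-2.000 + ω·-1.986 = -1.990

(2.000, -2.225, -1.990)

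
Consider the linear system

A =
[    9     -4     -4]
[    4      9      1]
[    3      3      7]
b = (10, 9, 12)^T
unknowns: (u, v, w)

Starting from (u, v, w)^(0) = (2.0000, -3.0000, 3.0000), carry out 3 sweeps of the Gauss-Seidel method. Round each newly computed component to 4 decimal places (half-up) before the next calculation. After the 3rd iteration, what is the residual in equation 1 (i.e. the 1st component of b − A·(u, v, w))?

Iteration 1:
  u = (10 - (-4)·-3.0000 - (-4)·3.0000) / (9) = 1.1111
  v = (9 - (4)·1.1111 - (1)·3.0000) / (9) = 0.1728
  w = (12 - (3)·1.1111 - (3)·0.1728) / (7) = 1.1640
Iteration 2:
  u = (10 - (-4)·0.1728 - (-4)·1.1640) / (9) = 1.7052
  v = (9 - (4)·1.7052 - (1)·1.1640) / (9) = 0.1128
  w = (12 - (3)·1.7052 - (3)·0.1128) / (7) = 0.9351
Iteration 3:
  u = (10 - (-4)·0.1128 - (-4)·0.9351) / (9) = 1.5768
  v = (9 - (4)·1.5768 - (1)·0.9351) / (9) = 0.1953
  w = (12 - (3)·1.5768 - (3)·0.1953) / (7) = 0.9548
Residual b − A·x = (0.4092, -0.0197, 0.0001)

0.4092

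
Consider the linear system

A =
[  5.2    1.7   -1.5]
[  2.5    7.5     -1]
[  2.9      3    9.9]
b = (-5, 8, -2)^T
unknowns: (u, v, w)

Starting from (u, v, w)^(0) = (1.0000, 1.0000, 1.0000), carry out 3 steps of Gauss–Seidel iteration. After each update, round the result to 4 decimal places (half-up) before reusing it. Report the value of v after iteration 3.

Iteration 1:
  u = (-5 - (1.7)·1.0000 - (-1.5)·1.0000) / (5.2) = -1.0000
  v = (8 - (2.5)·-1.0000 - (-1)·1.0000) / (7.5) = 1.5333
  w = (-2 - (2.9)·-1.0000 - (3)·1.5333) / (9.9) = -0.3737
Iteration 2:
  u = (-5 - (1.7)·1.5333 - (-1.5)·-0.3737) / (5.2) = -1.5706
  v = (8 - (2.5)·-1.5706 - (-1)·-0.3737) / (7.5) = 1.5404
  w = (-2 - (2.9)·-1.5706 - (3)·1.5404) / (9.9) = -0.2087
Iteration 3:
  u = (-5 - (1.7)·1.5404 - (-1.5)·-0.2087) / (5.2) = -1.5253
  v = (8 - (2.5)·-1.5253 - (-1)·-0.2087) / (7.5) = 1.5473
  w = (-2 - (2.9)·-1.5253 - (3)·1.5473) / (9.9) = -0.2241

1.5473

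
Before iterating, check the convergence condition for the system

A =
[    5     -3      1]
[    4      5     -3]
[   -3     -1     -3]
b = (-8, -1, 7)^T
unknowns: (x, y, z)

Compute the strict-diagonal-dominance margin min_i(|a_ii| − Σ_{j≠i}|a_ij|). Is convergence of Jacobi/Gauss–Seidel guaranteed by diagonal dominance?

-2

row 1: |5| − (3+1) = 1
row 2: |5| − (4+3) = -2
row 3: |-3| − (3+1) = -1
minimum over rows = -2 → not strictly diagonally dominant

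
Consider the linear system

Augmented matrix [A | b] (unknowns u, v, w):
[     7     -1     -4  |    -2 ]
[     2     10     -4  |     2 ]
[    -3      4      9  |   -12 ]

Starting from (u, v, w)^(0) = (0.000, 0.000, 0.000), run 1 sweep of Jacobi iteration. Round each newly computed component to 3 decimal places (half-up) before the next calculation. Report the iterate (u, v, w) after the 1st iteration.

Iteration 1:
  u = (-2 - (-1)·0.000 - (-4)·0.000) / (7) = -0.286
  v = (2 - (2)·0.000 - (-4)·0.000) / (10) = 0.200
  w = (-12 - (-3)·0.000 - (4)·0.000) / (9) = -1.333

(-0.286, 0.200, -1.333)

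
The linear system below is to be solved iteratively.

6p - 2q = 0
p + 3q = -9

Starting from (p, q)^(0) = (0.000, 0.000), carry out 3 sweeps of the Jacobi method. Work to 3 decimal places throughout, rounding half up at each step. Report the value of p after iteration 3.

-1.000

Iteration 1:
  p = (0 - (-2)·0.000) / (6) = 0.000
  q = (-9 - (1)·0.000) / (3) = -3.000
Iteration 2:
  p = (0 - (-2)·-3.000) / (6) = -1.000
  q = (-9 - (1)·0.000) / (3) = -3.000
Iteration 3:
  p = (0 - (-2)·-3.000) / (6) = -1.000
  q = (-9 - (1)·-1.000) / (3) = -2.667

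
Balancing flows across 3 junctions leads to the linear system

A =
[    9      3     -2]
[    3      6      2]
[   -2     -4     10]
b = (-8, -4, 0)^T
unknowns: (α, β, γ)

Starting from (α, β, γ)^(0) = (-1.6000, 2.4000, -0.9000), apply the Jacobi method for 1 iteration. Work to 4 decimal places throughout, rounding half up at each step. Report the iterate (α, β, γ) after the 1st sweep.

(-1.8889, 0.4333, 0.6400)

Iteration 1:
  α = (-8 - (3)·2.4000 - (-2)·-0.9000) / (9) = -1.8889
  β = (-4 - (3)·-1.6000 - (2)·-0.9000) / (6) = 0.4333
  γ = (0 - (-2)·-1.6000 - (-4)·2.4000) / (10) = 0.6400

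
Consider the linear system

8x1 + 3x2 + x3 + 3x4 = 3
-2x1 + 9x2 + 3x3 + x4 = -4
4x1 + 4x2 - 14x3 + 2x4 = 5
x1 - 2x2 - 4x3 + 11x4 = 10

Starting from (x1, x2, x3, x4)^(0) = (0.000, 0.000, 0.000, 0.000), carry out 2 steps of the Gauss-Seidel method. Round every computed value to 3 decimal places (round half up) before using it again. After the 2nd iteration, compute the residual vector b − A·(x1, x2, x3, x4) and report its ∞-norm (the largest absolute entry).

0.291

Iteration 1:
  x1 = (3 - (3)·0.000 - (1)·0.000 - (3)·0.000) / (8) = 0.375
  x2 = (-4 - (-2)·0.375 - (3)·0.000 - (1)·0.000) / (9) = -0.361
  x3 = (5 - (4)·0.375 - (4)·-0.361 - (2)·0.000) / (-14) = -0.353
  x4 = (10 - (1)·0.375 - (-2)·-0.361 - (-4)·-0.353) / (11) = 0.681
Iteration 2:
  x1 = (3 - (3)·-0.361 - (1)·-0.353 - (3)·0.681) / (8) = 0.299
  x2 = (-4 - (-2)·0.299 - (3)·-0.353 - (1)·0.681) / (9) = -0.336
  x3 = (5 - (4)·0.299 - (4)·-0.336 - (2)·0.681) / (-14) = -0.270
  x4 = (10 - (1)·0.299 - (-2)·-0.336 - (-4)·-0.270) / (11) = 0.723
Residual b − A·x = (-0.283, -0.291, -0.078, -0.004); ∞-norm = 0.291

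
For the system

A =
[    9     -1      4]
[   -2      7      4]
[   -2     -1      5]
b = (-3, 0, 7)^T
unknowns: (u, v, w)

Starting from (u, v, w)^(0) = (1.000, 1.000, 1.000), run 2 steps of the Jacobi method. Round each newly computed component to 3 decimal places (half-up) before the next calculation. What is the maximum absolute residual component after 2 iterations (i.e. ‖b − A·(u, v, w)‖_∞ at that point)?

Iteration 1:
  u = (-3 - (-1)·1.000 - (4)·1.000) / (9) = -0.667
  v = (0 - (-2)·1.000 - (4)·1.000) / (7) = -0.286
  w = (7 - (-2)·1.000 - (-1)·1.000) / (5) = 2.000
Iteration 2:
  u = (-3 - (-1)·-0.286 - (4)·2.000) / (9) = -1.254
  v = (0 - (-2)·-0.667 - (4)·2.000) / (7) = -1.333
  w = (7 - (-2)·-0.667 - (-1)·-0.286) / (5) = 1.076
Residual b − A·x = (2.649, 2.519, -2.221); ∞-norm = 2.649

2.649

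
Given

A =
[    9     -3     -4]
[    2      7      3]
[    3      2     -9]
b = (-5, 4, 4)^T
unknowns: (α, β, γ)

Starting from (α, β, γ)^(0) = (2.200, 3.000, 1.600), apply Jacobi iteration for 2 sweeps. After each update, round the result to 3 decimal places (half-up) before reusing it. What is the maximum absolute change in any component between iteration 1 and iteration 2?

Iteration 1:
  α = (-5 - (-3)·3.000 - (-4)·1.600) / (9) = 1.156
  β = (4 - (2)·2.200 - (3)·1.600) / (7) = -0.743
  γ = (4 - (3)·2.200 - (2)·3.000) / (-9) = 0.956
Iteration 2:
  α = (-5 - (-3)·-0.743 - (-4)·0.956) / (9) = -0.378
  β = (4 - (2)·1.156 - (3)·0.956) / (7) = -0.169
  γ = (4 - (3)·1.156 - (2)·-0.743) / (-9) = -0.224
Change: (-1.534, 0.574, -1.180) → max |·| = 1.534

1.534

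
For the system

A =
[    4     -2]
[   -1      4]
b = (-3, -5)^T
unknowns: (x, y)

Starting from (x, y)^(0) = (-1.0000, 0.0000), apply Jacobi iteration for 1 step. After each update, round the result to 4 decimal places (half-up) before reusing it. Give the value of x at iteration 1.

Iteration 1:
  x = (-3 - (-2)·0.0000) / (4) = -0.7500
  y = (-5 - (-1)·-1.0000) / (4) = -1.5000

-0.7500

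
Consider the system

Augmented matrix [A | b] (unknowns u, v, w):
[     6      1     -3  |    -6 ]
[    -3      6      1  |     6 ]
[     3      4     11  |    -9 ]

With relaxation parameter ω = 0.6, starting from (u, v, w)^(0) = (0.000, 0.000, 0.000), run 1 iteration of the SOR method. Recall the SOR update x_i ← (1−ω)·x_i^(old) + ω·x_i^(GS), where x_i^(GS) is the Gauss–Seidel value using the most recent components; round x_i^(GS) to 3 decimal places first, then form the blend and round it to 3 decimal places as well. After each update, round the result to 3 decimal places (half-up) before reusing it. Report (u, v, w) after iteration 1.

(-0.600, 0.420, -0.484)

Iteration 1:
  u: GS value = (-6 - (1)·0.000 - (-3)·0.000) / (6) = -1.000;  u ← (1−ω)·0.000 + ω·-1.000 = -0.600
  v: GS value = (6 - (-3)·-0.600 - (1)·0.000) / (6) = 0.700;  v ← (1−ω)·0.000 + ω·0.700 = 0.420
  w: GS value = (-9 - (3)·-0.600 - (4)·0.420) / (11) = -0.807;  w ← (1−ω)·0.000 + ω·-0.807 = -0.484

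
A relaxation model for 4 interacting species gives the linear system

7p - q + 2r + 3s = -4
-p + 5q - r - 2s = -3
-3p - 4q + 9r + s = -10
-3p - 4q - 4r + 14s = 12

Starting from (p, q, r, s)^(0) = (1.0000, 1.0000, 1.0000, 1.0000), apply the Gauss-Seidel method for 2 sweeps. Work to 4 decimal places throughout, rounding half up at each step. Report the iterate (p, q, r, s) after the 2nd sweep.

(-0.1426, -0.9456, -1.5856, 0.1034)

Iteration 1:
  p = (-4 - (-1)·1.0000 - (2)·1.0000 - (3)·1.0000) / (7) = -1.1429
  q = (-3 - (-1)·-1.1429 - (-1)·1.0000 - (-2)·1.0000) / (5) = -0.2286
  r = (-10 - (-3)·-1.1429 - (-4)·-0.2286 - (1)·1.0000) / (9) = -1.7048
  s = (12 - (-3)·-1.1429 - (-4)·-0.2286 - (-4)·-1.7048) / (14) = 0.0598
Iteration 2:
  p = (-4 - (-1)·-0.2286 - (2)·-1.7048 - (3)·0.0598) / (7) = -0.1426
  q = (-3 - (-1)·-0.1426 - (-1)·-1.7048 - (-2)·0.0598) / (5) = -0.9456
  r = (-10 - (-3)·-0.1426 - (-4)·-0.9456 - (1)·0.0598) / (9) = -1.5856
  s = (12 - (-3)·-0.1426 - (-4)·-0.9456 - (-4)·-1.5856) / (14) = 0.1034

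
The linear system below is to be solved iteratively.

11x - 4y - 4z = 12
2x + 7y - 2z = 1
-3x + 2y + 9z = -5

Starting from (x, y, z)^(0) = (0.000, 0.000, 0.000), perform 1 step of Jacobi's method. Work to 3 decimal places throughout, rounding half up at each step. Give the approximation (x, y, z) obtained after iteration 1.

Iteration 1:
  x = (12 - (-4)·0.000 - (-4)·0.000) / (11) = 1.091
  y = (1 - (2)·0.000 - (-2)·0.000) / (7) = 0.143
  z = (-5 - (-3)·0.000 - (2)·0.000) / (9) = -0.556

(1.091, 0.143, -0.556)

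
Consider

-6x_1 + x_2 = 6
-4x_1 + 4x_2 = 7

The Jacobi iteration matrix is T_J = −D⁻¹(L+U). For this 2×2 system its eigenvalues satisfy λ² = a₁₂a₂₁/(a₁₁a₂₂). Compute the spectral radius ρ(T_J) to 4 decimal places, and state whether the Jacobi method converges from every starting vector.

a₁₂a₂₁/(a₁₁a₂₂) = (1)·(-4) / ((-6)·(4)) = 0.166667
ρ = √|0.166667| = √0.166667 = 0.4082
ρ < 1, so Jacobi converges

0.4082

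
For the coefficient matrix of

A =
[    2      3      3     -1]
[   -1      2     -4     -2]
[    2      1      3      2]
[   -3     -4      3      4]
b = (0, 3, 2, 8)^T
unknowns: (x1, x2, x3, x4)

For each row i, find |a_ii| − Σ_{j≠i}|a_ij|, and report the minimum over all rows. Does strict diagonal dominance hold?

row 1: |2| − (3+3+1) = -5
row 2: |2| − (1+4+2) = -5
row 3: |3| − (2+1+2) = -2
row 4: |4| − (3+4+3) = -6
minimum over rows = -6 → not strictly diagonally dominant

-6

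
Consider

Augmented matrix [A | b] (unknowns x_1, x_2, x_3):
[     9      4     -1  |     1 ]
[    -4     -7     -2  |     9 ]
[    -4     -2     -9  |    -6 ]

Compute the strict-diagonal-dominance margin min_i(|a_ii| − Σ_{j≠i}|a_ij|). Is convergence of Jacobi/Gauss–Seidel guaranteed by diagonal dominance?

1

row 1: |9| − (4+1) = 4
row 2: |-7| − (4+2) = 1
row 3: |-9| − (4+2) = 3
minimum over rows = 1 → strictly diagonally dominant (convergence guaranteed)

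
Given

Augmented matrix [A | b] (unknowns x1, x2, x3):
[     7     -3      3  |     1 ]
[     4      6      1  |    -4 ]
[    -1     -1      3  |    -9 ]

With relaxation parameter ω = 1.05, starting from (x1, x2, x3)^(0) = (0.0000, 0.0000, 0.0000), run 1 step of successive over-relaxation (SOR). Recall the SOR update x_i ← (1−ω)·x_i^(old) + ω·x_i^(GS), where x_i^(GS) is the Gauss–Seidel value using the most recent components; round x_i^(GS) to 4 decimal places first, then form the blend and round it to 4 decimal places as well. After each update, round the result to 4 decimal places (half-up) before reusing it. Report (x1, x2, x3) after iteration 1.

(0.1500, -0.8050, -3.3792)

Iteration 1:
  x1: GS value = (1 - (-3)·0.0000 - (3)·0.0000) / (7) = 0.1429;  x1 ← (1−ω)·0.0000 + ω·0.1429 = 0.1500
  x2: GS value = (-4 - (4)·0.1500 - (1)·0.0000) / (6) = -0.7667;  x2 ← (1−ω)·0.0000 + ω·-0.7667 = -0.8050
  x3: GS value = (-9 - (-1)·0.1500 - (-1)·-0.8050) / (3) = -3.2183;  x3 ← (1−ω)·0.0000 + ω·-3.2183 = -3.3792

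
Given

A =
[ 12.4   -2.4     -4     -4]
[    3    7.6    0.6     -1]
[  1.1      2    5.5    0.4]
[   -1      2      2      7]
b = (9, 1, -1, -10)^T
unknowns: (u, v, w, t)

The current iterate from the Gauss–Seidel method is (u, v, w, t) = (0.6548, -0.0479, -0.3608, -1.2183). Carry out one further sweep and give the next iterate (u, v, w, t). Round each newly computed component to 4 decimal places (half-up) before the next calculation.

(0.2071, -0.0820, -0.1048, -1.3456)

One sweep:
  u = (9 - (-2.4)·-0.0479 - (-4)·-0.3608 - (-4)·-1.2183) / (12.4) = 0.2071
  v = (1 - (3)·0.2071 - (0.6)·-0.3608 - (-1)·-1.2183) / (7.6) = -0.0820
  w = (-1 - (1.1)·0.2071 - (2)·-0.0820 - (0.4)·-1.2183) / (5.5) = -0.1048
  t = (-10 - (-1)·0.2071 - (2)·-0.0820 - (2)·-0.1048) / (7) = -1.3456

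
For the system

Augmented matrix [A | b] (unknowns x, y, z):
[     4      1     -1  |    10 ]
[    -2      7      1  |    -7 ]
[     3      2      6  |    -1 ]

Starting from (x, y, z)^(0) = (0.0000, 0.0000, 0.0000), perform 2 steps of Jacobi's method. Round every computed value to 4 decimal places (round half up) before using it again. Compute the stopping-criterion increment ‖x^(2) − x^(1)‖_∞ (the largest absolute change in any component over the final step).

Iteration 1:
  x = (10 - (1)·0.0000 - (-1)·0.0000) / (4) = 2.5000
  y = (-7 - (-2)·0.0000 - (1)·0.0000) / (7) = -1.0000
  z = (-1 - (3)·0.0000 - (2)·0.0000) / (6) = -0.1667
Iteration 2:
  x = (10 - (1)·-1.0000 - (-1)·-0.1667) / (4) = 2.7083
  y = (-7 - (-2)·2.5000 - (1)·-0.1667) / (7) = -0.2619
  z = (-1 - (3)·2.5000 - (2)·-1.0000) / (6) = -1.0833
Change: (0.2083, 0.7381, -0.9166) → max |·| = 0.9166

0.9166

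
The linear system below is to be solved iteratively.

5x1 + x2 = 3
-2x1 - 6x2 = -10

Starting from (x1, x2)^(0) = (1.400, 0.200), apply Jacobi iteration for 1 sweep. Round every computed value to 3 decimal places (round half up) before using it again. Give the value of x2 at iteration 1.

Iteration 1:
  x1 = (3 - (1)·0.200) / (5) = 0.560
  x2 = (-10 - (-2)·1.400) / (-6) = 1.200

1.200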